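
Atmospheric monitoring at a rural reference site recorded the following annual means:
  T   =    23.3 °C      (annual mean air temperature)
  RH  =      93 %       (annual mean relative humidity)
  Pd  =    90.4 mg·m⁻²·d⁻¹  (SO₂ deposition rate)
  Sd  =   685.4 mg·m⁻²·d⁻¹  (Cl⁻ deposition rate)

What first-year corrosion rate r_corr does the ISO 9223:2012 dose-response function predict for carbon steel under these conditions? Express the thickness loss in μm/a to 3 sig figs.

r_corr = 377 μm/a

carbon steel: temperature factor f = -0.054·(13.3) = -0.7182
  sulphur-dioxide contribution → 57.68 μm/a
  chloride contribution → 319.5 μm/a
  ⇒ r_corr(carbon steel) = 377.2 μm/a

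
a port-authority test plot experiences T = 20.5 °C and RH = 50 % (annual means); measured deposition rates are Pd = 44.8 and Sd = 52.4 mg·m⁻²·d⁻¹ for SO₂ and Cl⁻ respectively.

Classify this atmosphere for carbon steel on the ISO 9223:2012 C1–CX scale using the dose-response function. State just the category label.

carbon steel: f(T) = -0.054·(T−10) [T>10 °C] = -0.5670
  Pd branch = 1.77·Pd^0.52·e^(0.02·RH+f) = 19.71 μm/a
  Sd branch = 0.102·Sd^0.62·e^(0.033·RH+0.04·T) = 14.04 μm/a
  sum: 19.71 + 14.04 → r_corr = 33.75 μm/a
33.7 μm/a falls in (25, 50] for carbon steel → category C3

C3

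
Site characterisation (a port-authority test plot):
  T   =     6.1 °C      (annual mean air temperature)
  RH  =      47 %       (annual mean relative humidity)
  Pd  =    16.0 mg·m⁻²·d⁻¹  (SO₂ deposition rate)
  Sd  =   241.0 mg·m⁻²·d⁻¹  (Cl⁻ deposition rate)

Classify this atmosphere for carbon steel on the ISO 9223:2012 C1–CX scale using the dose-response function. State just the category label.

carbon steel: T≤10 °C ⇒ hinge +0.150·(6.1−10) = -0.5850
  SO₂ term: 1.77·16.0^0.52·exp(0.02·47-0.5850) = 10.67
  Sd branch = 0.102·Sd^0.62·e^(0.033·RH+0.04·T) = 18.41 μm/a
  r_corr = 10.67 + 18.41 = 29.08 μm/a
ISO 9223 Table 2 (carbon steel): 25 < 29.1 ≤ 50 μm/a ⇒ C3

C3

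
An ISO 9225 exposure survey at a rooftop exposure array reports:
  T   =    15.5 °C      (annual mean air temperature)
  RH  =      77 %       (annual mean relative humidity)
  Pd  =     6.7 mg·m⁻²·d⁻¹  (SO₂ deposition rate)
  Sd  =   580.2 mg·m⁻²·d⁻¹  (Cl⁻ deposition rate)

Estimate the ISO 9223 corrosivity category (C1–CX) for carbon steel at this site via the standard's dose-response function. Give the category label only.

carbon steel: temperature factor f = -0.054·(5.5) = -0.2970
  sulphur-dioxide contribution → 16.5 μm/a
  chloride contribution → 124.4 μm/a
  ⇒ r_corr(carbon steel) = 140.9 μm/a
141 μm/a falls in (80, 200] for carbon steel → category C5

C5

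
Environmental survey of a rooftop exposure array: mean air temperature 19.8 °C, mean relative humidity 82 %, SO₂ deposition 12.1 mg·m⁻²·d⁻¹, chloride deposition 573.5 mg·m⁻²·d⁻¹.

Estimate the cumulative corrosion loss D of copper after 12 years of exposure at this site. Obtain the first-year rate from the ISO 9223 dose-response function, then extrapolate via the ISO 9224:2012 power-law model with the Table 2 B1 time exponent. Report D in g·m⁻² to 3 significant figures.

D(12) = 163 g·m⁻²

copper: temperature factor f = -0.080·(9.8) = -0.7840
  Pd branch = 0.0053·Pd^0.26·e^(0.059·RH+f) = 0.584 μm/a
  Cl⁻ term: 0.01025·573.5^0.27·exp(0.036·82+0.049·19.8) = 2.877
  r_corr = 0.584 + 2.877 = 3.461 μm/a
Long-term exponent b (ISO 9224 Table 2, B1) = 0.667
  D(12) = 3.461 × 12^0.667 = 3.461 × 5.246 = 18.16 μm
  Mass loss = 18.16 μm × 8.96 g/cm³ = 162.7 g·m⁻²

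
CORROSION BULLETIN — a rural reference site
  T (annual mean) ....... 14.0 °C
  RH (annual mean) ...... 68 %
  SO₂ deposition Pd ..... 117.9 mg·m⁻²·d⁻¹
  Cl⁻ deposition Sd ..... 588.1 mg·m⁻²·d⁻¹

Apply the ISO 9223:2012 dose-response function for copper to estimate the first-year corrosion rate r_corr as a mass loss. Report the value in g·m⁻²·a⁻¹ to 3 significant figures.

copper: T>10 °C ⇒ hinge -0.080·(14.0−10) = -0.3200
  Pd branch = 0.0053·Pd^0.26·e^(0.059·RH+f) = 0.735 μm/a
  Cl⁻ term: 0.01025·588.1^0.27·exp(0.036·68+0.049·14.0) = 1.317
  sum: 0.735 + 1.317 → r_corr = 2.052 μm/a
Convert to mass loss: 2.052 μm/a × 8.96 g/cm³ = 18.39 g·m⁻²·a⁻¹

r_corr = 18.4 g·m⁻²·a⁻¹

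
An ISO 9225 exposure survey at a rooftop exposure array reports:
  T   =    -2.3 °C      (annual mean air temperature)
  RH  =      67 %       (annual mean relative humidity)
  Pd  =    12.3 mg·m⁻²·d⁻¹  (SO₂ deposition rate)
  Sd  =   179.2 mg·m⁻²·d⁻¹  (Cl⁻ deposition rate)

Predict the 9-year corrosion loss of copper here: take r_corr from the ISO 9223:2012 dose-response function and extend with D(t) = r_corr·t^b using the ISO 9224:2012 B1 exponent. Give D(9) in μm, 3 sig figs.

copper: temperature factor f = +0.126·(-12.3) = -1.5498
  Pd branch = 0.0053·Pd^0.26·e^(0.059·RH+f) = 0.1126 μm/a
  Cl⁻ term: 0.01025·179.2^0.27·exp(0.036·67+0.049·-2.3) = 0.4147
  r_corr = 0.1126 + 0.4147 = 0.5272 μm/a
Power-law: D(9) = r_corr · 9^0.667
  D(9) = 0.5272 × 9^0.667 = 0.5272 × 4.33 = 2.283 μm

D(9) = 2.28 μm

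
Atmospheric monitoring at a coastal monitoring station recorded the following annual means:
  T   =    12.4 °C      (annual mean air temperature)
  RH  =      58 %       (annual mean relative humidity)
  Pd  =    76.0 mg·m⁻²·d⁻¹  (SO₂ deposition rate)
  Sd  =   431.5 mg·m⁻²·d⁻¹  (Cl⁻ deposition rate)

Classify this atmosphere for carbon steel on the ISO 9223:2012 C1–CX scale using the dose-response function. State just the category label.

carbon steel: f(T) = -0.054·(T−10) [T>10 °C] = -0.1296
  sulphur-dioxide contribution → 47.15 μm/a
  chloride contribution → 48.86 μm/a
  ⇒ r_corr(carbon steel) = 96.01 μm/a
96 μm/a falls in (80, 200] for carbon steel → category C5

C5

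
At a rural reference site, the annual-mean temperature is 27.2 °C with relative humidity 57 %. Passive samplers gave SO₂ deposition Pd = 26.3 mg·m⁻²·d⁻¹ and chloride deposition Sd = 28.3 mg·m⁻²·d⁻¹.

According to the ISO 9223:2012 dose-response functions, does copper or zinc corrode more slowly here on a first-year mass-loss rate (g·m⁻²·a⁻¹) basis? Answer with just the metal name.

copper: temperature factor f = -0.080·(17.2) = -1.3760
  Pd branch = 0.0053·Pd^0.26·e^(0.059·RH+f) = 0.09045 μm/a
  Sd branch = 0.01025·Sd^0.27·e^(0.036·RH+0.049·T) = 0.7459 μm/a
  r_corr = 0.09045 + 0.7459 = 0.8364 μm/a
  mass loss = 0.8364 μm/a × 8.96 g/cm³ = 7.494 g·m⁻²·a⁻¹
zinc: temperature factor f = -0.071·(17.2) = -1.2212
  SO₂ term: 0.0129·26.3^0.44·exp(0.046·57-1.2212) = 0.2207
  Cl⁻ term: 0.0175·28.3^0.57·exp(0.008·57+0.085·27.2) = 1.874
  r_corr = 0.2207 + 1.874 = 2.094 μm/a
  mass loss = 2.094 μm/a × 7.14 g/cm³ = 14.95 g·m⁻²·a⁻¹
Ordering by g·m⁻²·a⁻¹: zinc (15) > copper (7.49)

copper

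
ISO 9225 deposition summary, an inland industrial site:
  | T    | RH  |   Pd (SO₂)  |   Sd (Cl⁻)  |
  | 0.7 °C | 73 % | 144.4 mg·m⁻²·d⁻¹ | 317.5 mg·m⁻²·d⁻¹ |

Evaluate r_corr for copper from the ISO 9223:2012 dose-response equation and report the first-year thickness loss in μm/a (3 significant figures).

r_corr = 1.14 μm/a

copper: f(T) = +0.126·(T−10) [T≤10 °C] = -1.1718
  Pd branch = 0.0053·Pd^0.26·e^(0.059·RH+f) = 0.444 μm/a
  Cl⁻ term: 0.01025·317.5^0.27·exp(0.036·73+0.049·0.7) = 0.6957
  r_corr = 0.444 + 0.6957 = 1.14 μm/a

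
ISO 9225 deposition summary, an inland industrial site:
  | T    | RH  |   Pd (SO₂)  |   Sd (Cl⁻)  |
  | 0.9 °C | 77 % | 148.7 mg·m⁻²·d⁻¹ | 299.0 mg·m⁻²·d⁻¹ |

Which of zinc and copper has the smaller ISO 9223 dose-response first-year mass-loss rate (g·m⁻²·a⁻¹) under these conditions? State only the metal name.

copper

zinc: temperature factor f = +0.038·(-9.1) = -0.3458
  Pd branch = 0.0129·Pd^0.44·e^(0.046·RH+f) = 2.848 μm/a
  Sd branch = 0.0175·Sd^0.57·e^(0.008·RH+0.085·T) = 0.9014 μm/a
  sum: 2.848 + 0.9014 → r_corr = 3.749 μm/a
  mass loss = 3.749 μm/a × 7.14 g/cm³ = 26.77 g·m⁻²·a⁻¹
copper: T≤10 °C ⇒ hinge +0.126·(0.9−10) = -1.1466
  Pd branch = 0.0053·Pd^0.26·e^(0.059·RH+f) = 0.5809 μm/a
  Cl⁻ term: 0.01025·299.0^0.27·exp(0.036·77+0.049·0.9) = 0.7983
  sum: 0.5809 + 0.7983 → r_corr = 1.379 μm/a
  mass loss = 1.379 μm/a × 8.96 g/cm³ = 12.36 g·m⁻²·a⁻¹
Ordering by g·m⁻²·a⁻¹: zinc (26.8) > copper (12.4)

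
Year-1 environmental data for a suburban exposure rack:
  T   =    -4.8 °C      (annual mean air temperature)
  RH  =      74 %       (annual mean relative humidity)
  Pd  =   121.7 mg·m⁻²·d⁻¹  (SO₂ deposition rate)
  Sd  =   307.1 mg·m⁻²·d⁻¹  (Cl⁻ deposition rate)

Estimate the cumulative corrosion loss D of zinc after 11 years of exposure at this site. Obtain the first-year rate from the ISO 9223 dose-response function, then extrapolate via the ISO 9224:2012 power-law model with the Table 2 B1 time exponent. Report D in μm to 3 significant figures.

D(11) = 16.7 μm

zinc: T≤10 °C ⇒ hinge +0.038·(-4.8−10) = -0.5624
  Pd branch = 0.0129·Pd^0.44·e^(0.046·RH+f) = 1.829 μm/a
  Cl⁻ term: 0.0175·307.1^0.57·exp(0.008·74+0.085·-4.8) = 0.5504
  sum: 1.829 + 0.5504 → r_corr = 2.379 μm/a
Long-term exponent b (ISO 9224 Table 2, B1) = 0.813
  D(11) = 2.379 × 11^0.813 = 2.379 × 7.025 = 16.72 μm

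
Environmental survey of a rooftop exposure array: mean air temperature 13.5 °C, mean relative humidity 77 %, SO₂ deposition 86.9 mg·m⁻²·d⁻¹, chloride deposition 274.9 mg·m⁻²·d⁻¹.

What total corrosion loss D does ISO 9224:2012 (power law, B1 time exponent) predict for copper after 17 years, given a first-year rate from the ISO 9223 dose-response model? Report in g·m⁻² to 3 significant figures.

D(17) = 157 g·m⁻²

copper: f(T) = -0.080·(T−10) [T>10 °C] = -0.2800
  SO₂ term: 0.0053·86.9^0.26·exp(0.059·77-0.2800) = 1.202
  Sd branch = 0.01025·Sd^0.27·e^(0.036·RH+0.049·T) = 1.447 μm/a
  sum: 1.202 + 1.447 → r_corr = 2.649 μm/a
Power-law: D(17) = r_corr · 17^0.667
  D(17) = 2.649 × 17^0.667 = 2.649 × 6.618 = 17.53 μm
  Mass loss = 17.53 μm × 8.96 g/cm³ = 157.1 g·m⁻²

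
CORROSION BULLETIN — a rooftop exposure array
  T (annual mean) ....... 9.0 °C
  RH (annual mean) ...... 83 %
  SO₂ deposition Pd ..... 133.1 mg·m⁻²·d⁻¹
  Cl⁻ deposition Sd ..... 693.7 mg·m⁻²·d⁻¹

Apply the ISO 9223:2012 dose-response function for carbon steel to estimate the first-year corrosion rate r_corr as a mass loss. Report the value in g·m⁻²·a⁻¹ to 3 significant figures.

r_corr = 1.83e+03 g·m⁻²·a⁻¹

carbon steel: temperature factor f = +0.150·(-1.0) = -0.1500
  sulphur-dioxide contribution → 101.9 μm/a
  chloride contribution → 130.6 μm/a
  ⇒ r_corr(carbon steel) = 232.6 μm/a
Convert to mass loss: 232.6 μm/a × 7.85 g/cm³ = 1826 g·m⁻²·a⁻¹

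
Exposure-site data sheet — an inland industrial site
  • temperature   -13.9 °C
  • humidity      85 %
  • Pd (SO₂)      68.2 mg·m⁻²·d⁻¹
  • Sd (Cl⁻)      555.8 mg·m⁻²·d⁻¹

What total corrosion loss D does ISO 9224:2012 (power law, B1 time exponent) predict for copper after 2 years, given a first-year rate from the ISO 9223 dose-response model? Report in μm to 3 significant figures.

D(2) = 1.15 μm

copper: f(T) = +0.126·(T−10) [T≤10 °C] = -3.0114
  SO₂ term: 0.0053·68.2^0.26·exp(0.059·85-3.0114) = 0.1178
  Sd branch = 0.01025·Sd^0.27·e^(0.036·RH+0.049·T) = 0.6095 μm/a
  r_corr = 0.1178 + 0.6095 = 0.7273 μm/a
Long-term exponent b (ISO 9224 Table 2, B1) = 0.667
  D(2) = 0.7273 × 2^0.667 = 0.7273 × 1.588 = 1.155 μm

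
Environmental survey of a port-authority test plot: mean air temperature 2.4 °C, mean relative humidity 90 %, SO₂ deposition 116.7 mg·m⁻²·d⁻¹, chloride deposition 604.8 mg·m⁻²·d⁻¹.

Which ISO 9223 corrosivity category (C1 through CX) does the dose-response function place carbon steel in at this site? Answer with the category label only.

carbon steel: T≤10 °C ⇒ hinge +0.150·(2.4−10) = -1.1400
  sulphur-dioxide contribution → 40.69 μm/a
  chloride contribution → 116.1 μm/a
  ⇒ r_corr(carbon steel) = 156.8 μm/a
Category bounds: 80…200 μm/a bracket r_corr ⇒ C5

C5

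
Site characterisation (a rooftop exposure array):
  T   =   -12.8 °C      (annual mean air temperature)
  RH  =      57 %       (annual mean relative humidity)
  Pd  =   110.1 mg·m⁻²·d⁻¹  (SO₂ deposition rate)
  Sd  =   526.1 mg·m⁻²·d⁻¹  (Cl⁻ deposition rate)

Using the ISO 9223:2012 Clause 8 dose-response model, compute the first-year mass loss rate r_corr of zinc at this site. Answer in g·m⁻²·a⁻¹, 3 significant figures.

r_corr = 6.58 g·m⁻²·a⁻¹

zinc: T≤10 °C ⇒ hinge +0.038·(-12.8−10) = -0.8664
  SO₂ term: 0.0129·110.1^0.44·exp(0.046·57-0.8664) = 0.5908
  Cl⁻ term: 0.0175·526.1^0.57·exp(0.008·57+0.085·-12.8) = 0.3308
  r_corr = 0.5908 + 0.3308 = 0.9216 μm/a
Convert to mass loss: 0.9216 μm/a × 7.14 g/cm³ = 6.58 g·m⁻²·a⁻¹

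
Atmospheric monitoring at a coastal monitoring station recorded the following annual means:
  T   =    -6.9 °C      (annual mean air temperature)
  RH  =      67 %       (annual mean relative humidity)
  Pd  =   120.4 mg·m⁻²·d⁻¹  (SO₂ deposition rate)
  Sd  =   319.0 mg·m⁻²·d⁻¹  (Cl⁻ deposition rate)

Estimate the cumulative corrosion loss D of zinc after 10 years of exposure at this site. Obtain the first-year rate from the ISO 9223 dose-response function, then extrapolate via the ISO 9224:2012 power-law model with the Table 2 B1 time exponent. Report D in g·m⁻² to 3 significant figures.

D(10) = 77.2 g·m⁻²

zinc: T≤10 °C ⇒ hinge +0.038·(-6.9−10) = -0.6422
  sulphur-dioxide contribution → 1.218 μm/a
  chloride contribution → 0.4449 μm/a
  ⇒ r_corr(zinc) = 1.663 μm/a
Power-law: D(10) = r_corr · 10^0.813
  D(10) = 1.663 × 10^0.813 = 1.663 × 6.501 = 10.81 μm
  Mass loss = 10.81 μm × 7.14 g/cm³ = 77.19 g·m⁻²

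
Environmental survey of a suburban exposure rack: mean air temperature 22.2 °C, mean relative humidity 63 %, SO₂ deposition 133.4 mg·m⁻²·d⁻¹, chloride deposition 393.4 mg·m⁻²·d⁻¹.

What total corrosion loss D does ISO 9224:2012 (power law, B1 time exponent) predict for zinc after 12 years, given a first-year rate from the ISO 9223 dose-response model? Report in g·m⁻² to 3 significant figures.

zinc: T>10 °C ⇒ hinge -0.071·(22.2−10) = -0.8662
  sulphur-dioxide contribution → 0.8473 μm/a
  chloride contribution → 5.761 μm/a
  ⇒ r_corr(zinc) = 6.608 μm/a
Power-law: D(12) = r_corr · 12^0.813
  D(12) = 6.608 × 12^0.813 = 6.608 × 7.54 = 49.83 μm
  Mass loss = 49.83 μm × 7.14 g/cm³ = 355.8 g·m⁻²

D(12) = 356 g·m⁻²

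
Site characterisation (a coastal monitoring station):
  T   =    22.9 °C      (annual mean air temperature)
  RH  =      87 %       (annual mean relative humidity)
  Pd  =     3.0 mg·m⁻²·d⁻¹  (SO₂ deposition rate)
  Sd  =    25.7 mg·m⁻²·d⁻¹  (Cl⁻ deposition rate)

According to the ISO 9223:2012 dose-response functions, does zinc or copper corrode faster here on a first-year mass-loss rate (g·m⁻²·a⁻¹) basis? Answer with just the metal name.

zinc: f(T) = -0.071·(T−10) [T>10 °C] = -0.9159
  Pd branch = 0.0129·Pd^0.44·e^(0.046·RH+f) = 0.4579 μm/a
  Sd branch = 0.0175·Sd^0.57·e^(0.008·RH+0.085·T) = 1.564 μm/a
  sum: 0.4579 + 1.564 → r_corr = 2.022 μm/a
  mass loss = 2.022 μm/a × 7.14 g/cm³ = 14.44 g·m⁻²·a⁻¹
copper: f(T) = -0.080·(T−10) [T>10 °C] = -1.0320
  Pd branch = 0.0053·Pd^0.26·e^(0.059·RH+f) = 0.426 μm/a
  Sd branch = 0.01025·Sd^0.27·e^(0.036·RH+0.049·T) = 1.734 μm/a
  r_corr = 0.426 + 1.734 = 2.16 μm/a
  mass loss = 2.16 μm/a × 8.96 g/cm³ = 19.35 g·m⁻²·a⁻¹
Ordering by g·m⁻²·a⁻¹: copper (19.3) > zinc (14.4)

copper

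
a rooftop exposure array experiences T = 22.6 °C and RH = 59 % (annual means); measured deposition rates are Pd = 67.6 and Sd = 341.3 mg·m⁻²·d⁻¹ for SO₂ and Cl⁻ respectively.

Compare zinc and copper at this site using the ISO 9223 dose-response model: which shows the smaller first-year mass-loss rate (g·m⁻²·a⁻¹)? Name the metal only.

copper

zinc: temperature factor f = -0.071·(12.6) = -0.8946
  SO₂ term: 0.0129·67.6^0.44·exp(0.046·59-0.8946) = 0.5081
  Cl⁻ term: 0.0175·341.3^0.57·exp(0.008·59+0.085·22.6) = 5.323
  r_corr = 0.5081 + 5.323 = 5.832 μm/a
  mass loss = 5.832 μm/a × 7.14 g/cm³ = 41.64 g·m⁻²·a⁻¹
copper: T>10 °C ⇒ hinge -0.080·(22.6−10) = -1.0080
  Pd branch = 0.0053·Pd^0.26·e^(0.059·RH+f) = 0.188 μm/a
  Sd branch = 0.01025·Sd^0.27·e^(0.036·RH+0.049·T) = 1.253 μm/a
  sum: 0.188 + 1.253 → r_corr = 1.441 μm/a
  mass loss = 1.441 μm/a × 8.96 g/cm³ = 12.91 g·m⁻²·a⁻¹
Ordering by g·m⁻²·a⁻¹: zinc (41.6) > copper (12.9)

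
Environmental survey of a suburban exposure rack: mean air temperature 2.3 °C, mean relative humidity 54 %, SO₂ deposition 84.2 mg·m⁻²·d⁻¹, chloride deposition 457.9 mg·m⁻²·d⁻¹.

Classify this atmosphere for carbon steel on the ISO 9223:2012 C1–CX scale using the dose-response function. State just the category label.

C3

carbon steel: f(T) = +0.150·(T−10) [T≤10 °C] = -1.1550
  sulphur-dioxide contribution → 16.47 μm/a
  chloride contribution → 29.66 μm/a
  total first-year rate 46.12 μm/a
ISO 9223 Table 2 (carbon steel): 25 < 46.1 ≤ 50 μm/a ⇒ C3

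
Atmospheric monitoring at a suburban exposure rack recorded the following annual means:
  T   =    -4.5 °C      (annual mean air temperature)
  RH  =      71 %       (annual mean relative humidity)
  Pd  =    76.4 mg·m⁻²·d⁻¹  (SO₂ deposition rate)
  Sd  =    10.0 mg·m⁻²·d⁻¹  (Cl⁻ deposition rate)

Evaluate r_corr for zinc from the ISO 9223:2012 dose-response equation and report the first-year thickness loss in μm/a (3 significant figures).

zinc: T≤10 °C ⇒ hinge +0.038·(-4.5−10) = -0.5510
  SO₂ term: 0.0129·76.4^0.44·exp(0.046·71-0.5510) = 1.313
  Sd branch = 0.0175·Sd^0.57·e^(0.008·RH+0.085·T) = 0.07827 μm/a
  r_corr = 1.313 + 0.07827 = 1.391 μm/a

r_corr = 1.39 μm/a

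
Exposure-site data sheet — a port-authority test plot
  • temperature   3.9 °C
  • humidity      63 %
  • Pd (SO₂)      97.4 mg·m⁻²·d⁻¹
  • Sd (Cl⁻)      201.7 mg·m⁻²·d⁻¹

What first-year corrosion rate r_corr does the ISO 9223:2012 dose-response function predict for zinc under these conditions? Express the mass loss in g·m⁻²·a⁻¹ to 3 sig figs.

r_corr = 15.9 g·m⁻²·a⁻¹

zinc: f(T) = +0.038·(T−10) [T≤10 °C] = -0.2318
  SO₂ term: 0.0129·97.4^0.44·exp(0.046·63-0.2318) = 1.391
  Cl⁻ term: 0.0175·201.7^0.57·exp(0.008·63+0.085·3.9) = 0.8309
  sum: 1.391 + 0.8309 → r_corr = 2.222 μm/a
Convert to mass loss: 2.222 μm/a × 7.14 g/cm³ = 15.87 g·m⁻²·a⁻¹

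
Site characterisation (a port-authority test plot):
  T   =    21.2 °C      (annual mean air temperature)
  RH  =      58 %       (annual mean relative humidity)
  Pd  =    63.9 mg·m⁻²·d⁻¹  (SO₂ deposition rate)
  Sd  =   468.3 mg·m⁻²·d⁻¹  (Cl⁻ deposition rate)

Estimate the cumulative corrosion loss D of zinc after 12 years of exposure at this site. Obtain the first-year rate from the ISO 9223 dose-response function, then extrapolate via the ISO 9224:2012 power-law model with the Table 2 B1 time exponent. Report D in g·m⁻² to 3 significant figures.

zinc: temperature factor f = -0.071·(11.2) = -0.7952
  Pd branch = 0.0129·Pd^0.44·e^(0.046·RH+f) = 0.5228 μm/a
  Sd branch = 0.0175·Sd^0.57·e^(0.008·RH+0.085·T) = 5.615 μm/a
  r_corr = 0.5228 + 5.615 = 6.138 μm/a
Long-term exponent b (ISO 9224 Table 2, B1) = 0.813
  D(12) = 6.138 × 12^0.813 = 6.138 × 7.54 = 46.28 μm
  Mass loss = 46.28 μm × 7.14 g/cm³ = 330.4 g·m⁻²

D(12) = 330 g·m⁻²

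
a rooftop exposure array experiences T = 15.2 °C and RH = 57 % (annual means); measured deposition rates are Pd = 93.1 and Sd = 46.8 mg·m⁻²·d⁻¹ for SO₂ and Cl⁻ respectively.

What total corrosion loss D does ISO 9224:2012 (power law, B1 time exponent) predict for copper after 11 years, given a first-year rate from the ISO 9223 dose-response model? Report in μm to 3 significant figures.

copper: temperature factor f = -0.080·(5.2) = -0.4160
  sulphur-dioxide contribution → 0.3281 μm/a
  chloride contribution → 0.4746 μm/a
  ⇒ r_corr(copper) = 0.8027 μm/a
Power-law: D(11) = r_corr · 11^0.667
  D(11) = 0.8027 × 11^0.667 = 0.8027 × 4.95 = 3.974 μm

D(11) = 3.97 μm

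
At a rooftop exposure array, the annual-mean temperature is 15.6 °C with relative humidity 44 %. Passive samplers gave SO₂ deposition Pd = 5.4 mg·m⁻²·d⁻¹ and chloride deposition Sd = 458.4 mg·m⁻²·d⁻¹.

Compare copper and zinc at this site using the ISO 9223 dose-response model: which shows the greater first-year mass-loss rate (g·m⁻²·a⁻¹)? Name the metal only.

zinc

copper: temperature factor f = -0.080·(5.6) = -0.4480
  Pd branch = 0.0053·Pd^0.26·e^(0.059·RH+f) = 0.0704 μm/a
  Sd branch = 0.01025·Sd^0.27·e^(0.036·RH+0.049·T) = 0.5613 μm/a
  r_corr = 0.0704 + 0.5613 = 0.6316 μm/a
  mass loss = 0.6316 μm/a × 8.96 g/cm³ = 5.66 g·m⁻²·a⁻¹
zinc: T>10 °C ⇒ hinge -0.071·(15.6−10) = -0.3976
  SO₂ term: 0.0129·5.4^0.44·exp(0.046·44-0.3976) = 0.1378
  Sd branch = 0.0175·Sd^0.57·e^(0.008·RH+0.085·T) = 3.081 μm/a
  sum: 0.1378 + 3.081 → r_corr = 3.219 μm/a
  mass loss = 3.219 μm/a × 7.14 g/cm³ = 22.98 g·m⁻²·a⁻¹
Ordering by g·m⁻²·a⁻¹: zinc (23) > copper (5.66)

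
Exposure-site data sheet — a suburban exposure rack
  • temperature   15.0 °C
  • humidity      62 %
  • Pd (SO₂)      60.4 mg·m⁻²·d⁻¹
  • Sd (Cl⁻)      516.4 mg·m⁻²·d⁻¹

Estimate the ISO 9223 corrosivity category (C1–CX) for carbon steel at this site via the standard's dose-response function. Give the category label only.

carbon steel: f(T) = -0.054·(T−10) [T>10 °C] = -0.2700
  Pd branch = 1.77·Pd^0.52·e^(0.02·RH+f) = 39.39 μm/a
  Cl⁻ term: 0.102·516.4^0.62·exp(0.033·62+0.04·15.0) = 69.15
  sum: 39.39 + 69.15 → r_corr = 108.5 μm/a
Category bounds: 80…200 μm/a bracket r_corr ⇒ C5

C5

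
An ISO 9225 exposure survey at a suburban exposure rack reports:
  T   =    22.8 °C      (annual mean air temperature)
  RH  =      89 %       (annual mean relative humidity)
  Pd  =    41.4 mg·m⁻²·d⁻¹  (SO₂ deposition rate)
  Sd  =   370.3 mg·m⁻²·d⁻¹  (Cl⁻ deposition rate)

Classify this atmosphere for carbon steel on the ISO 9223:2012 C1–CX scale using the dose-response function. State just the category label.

carbon steel: T>10 °C ⇒ hinge -0.054·(22.8−10) = -0.6912
  SO₂ term: 1.77·41.4^0.52·exp(0.02·89-0.6912) = 36.45
  Cl⁻ term: 0.102·370.3^0.62·exp(0.033·89+0.04·22.8) = 187.4
  r_corr = 36.45 + 187.4 = 223.8 μm/a
ISO 9223 Table 2 (carbon steel): 200 < 224 ≤ 700 μm/a ⇒ CX

CX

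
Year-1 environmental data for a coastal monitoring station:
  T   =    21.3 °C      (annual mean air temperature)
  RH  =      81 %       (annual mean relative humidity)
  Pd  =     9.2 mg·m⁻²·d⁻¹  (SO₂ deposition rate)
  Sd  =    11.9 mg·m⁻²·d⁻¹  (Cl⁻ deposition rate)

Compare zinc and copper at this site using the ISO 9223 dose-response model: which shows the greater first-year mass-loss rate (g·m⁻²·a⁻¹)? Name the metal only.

zinc: f(T) = -0.071·(T−10) [T>10 °C] = -0.8023
  SO₂ term: 0.0129·9.2^0.44·exp(0.046·81-0.8023) = 0.6374
  Sd branch = 0.0175·Sd^0.57·e^(0.008·RH+0.085·T) = 0.8391 μm/a
  sum: 0.6374 + 0.8391 → r_corr = 1.476 μm/a
  mass loss = 1.476 μm/a × 7.14 g/cm³ = 10.54 g·m⁻²·a⁻¹
copper: f(T) = -0.080·(T−10) [T>10 °C] = -0.9040
  Pd branch = 0.0053·Pd^0.26·e^(0.059·RH+f) = 0.4547 μm/a
  Sd branch = 0.01025·Sd^0.27·e^(0.036·RH+0.049·T) = 1.049 μm/a
  r_corr = 0.4547 + 1.049 = 1.504 μm/a
  mass loss = 1.504 μm/a × 8.96 g/cm³ = 13.47 g·m⁻²·a⁻¹
Ordering by g·m⁻²·a⁻¹: copper (13.5) > zinc (10.5)

copper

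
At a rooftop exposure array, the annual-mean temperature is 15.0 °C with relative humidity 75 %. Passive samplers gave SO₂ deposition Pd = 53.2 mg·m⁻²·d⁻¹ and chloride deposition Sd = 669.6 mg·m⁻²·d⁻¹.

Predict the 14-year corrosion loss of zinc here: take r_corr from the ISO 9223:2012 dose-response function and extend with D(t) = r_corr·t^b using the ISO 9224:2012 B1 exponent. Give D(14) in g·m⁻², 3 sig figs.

zinc: temperature factor f = -0.071·(5.0) = -0.3550
  Pd branch = 0.0129·Pd^0.44·e^(0.046·RH+f) = 1.637 μm/a
  Cl⁻ term: 0.0175·669.6^0.57·exp(0.008·75+0.085·15.0) = 4.656
  r_corr = 1.637 + 4.656 = 6.294 μm/a
Long-term exponent b (ISO 9224 Table 2, B1) = 0.813
  D(14) = 6.294 × 14^0.813 = 6.294 × 8.547 = 53.79 μm
  Mass loss = 53.79 μm × 7.14 g/cm³ = 384.1 g·m⁻²

D(14) = 384 g·m⁻²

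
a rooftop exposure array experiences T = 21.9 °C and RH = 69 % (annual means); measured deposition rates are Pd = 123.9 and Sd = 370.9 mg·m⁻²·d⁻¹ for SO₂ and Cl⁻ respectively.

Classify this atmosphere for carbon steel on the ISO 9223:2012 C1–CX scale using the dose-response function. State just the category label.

C5

carbon steel: T>10 °C ⇒ hinge -0.054·(21.9−10) = -0.6426
  Pd branch = 1.77·Pd^0.52·e^(0.02·RH+f) = 45.35 μm/a
  Sd branch = 0.102·Sd^0.62·e^(0.033·RH+0.04·T) = 93.51 μm/a
  r_corr = 45.35 + 93.51 = 138.9 μm/a
139 μm/a falls in (80, 200] for carbon steel → category C5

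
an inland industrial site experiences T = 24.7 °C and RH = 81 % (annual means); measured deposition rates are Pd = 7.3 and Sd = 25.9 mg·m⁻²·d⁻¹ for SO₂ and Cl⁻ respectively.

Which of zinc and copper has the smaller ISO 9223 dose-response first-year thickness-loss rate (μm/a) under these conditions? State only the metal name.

zinc: temperature factor f = -0.071·(14.7) = -1.0437
  SO₂ term: 0.0129·7.3^0.44·exp(0.046·81-1.0437) = 0.4522
  Cl⁻ term: 0.0175·25.9^0.57·exp(0.008·81+0.085·24.7) = 1.745
  sum: 0.4522 + 1.745 → r_corr = 2.197 μm/a
copper: T>10 °C ⇒ hinge -0.080·(24.7−10) = -1.1760
  SO₂ term: 0.0053·7.3^0.26·exp(0.059·81-1.1760) = 0.3262
  Sd branch = 0.01025·Sd^0.27·e^(0.036·RH+0.049·T) = 1.529 μm/a
  sum: 0.3262 + 1.529 → r_corr = 1.855 μm/a
Ordering by μm/a: zinc (2.2) > copper (1.85)

copper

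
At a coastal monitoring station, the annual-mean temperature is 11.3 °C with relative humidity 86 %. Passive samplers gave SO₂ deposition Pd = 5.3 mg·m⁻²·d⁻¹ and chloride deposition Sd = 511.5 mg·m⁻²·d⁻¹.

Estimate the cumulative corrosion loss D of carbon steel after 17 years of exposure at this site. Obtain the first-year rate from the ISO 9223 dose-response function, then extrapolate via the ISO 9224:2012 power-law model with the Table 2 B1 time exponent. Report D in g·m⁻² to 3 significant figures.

carbon steel: T>10 °C ⇒ hinge -0.054·(11.3−10) = -0.0702
  Pd branch = 1.77·Pd^0.52·e^(0.02·RH+f) = 21.93 μm/a
  Sd branch = 0.102·Sd^0.62·e^(0.033·RH+0.04·T) = 130.9 μm/a
  r_corr = 21.93 + 130.9 = 152.8 μm/a
Long-term exponent b (ISO 9224 Table 2, B1) = 0.523
  D(17) = 152.8 × 17^0.523 = 152.8 × 4.401 = 672.5 μm
  Mass loss = 672.5 μm × 7.85 g/cm³ = 5279 g·m⁻²

D(17) = 5.28e+03 g·m⁻²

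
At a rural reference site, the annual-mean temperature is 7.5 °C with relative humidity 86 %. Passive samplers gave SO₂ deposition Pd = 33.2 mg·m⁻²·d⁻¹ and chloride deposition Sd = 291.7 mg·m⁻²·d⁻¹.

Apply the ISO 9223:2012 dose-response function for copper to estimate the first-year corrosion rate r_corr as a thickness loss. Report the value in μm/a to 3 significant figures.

copper: f(T) = +0.126·(T−10) [T≤10 °C] = -0.3150
  SO₂ term: 0.0053·33.2^0.26·exp(0.059·86-0.3150) = 1.537
  Sd branch = 0.01025·Sd^0.27·e^(0.036·RH+0.049·T) = 1.515 μm/a
  sum: 1.537 + 1.515 → r_corr = 3.052 μm/a

r_corr = 3.05 μm/a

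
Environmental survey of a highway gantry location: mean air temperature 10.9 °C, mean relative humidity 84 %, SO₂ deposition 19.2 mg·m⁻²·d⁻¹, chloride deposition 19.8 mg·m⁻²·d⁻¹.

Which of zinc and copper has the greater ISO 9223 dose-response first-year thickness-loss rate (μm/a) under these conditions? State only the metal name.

zinc

zinc: temperature factor f = -0.071·(0.9) = -0.0639
  SO₂ term: 0.0129·19.2^0.44·exp(0.046·84-0.0639) = 2.116
  Sd branch = 0.0175·Sd^0.57·e^(0.008·RH+0.085·T) = 0.4746 μm/a
  sum: 2.116 + 0.4746 → r_corr = 2.591 μm/a
copper: T>10 °C ⇒ hinge -0.080·(10.9−10) = -0.0720
  Pd branch = 0.0053·Pd^0.26·e^(0.059·RH+f) = 1.51 μm/a
  Sd branch = 0.01025·Sd^0.27·e^(0.036·RH+0.049·T) = 0.8055 μm/a
  r_corr = 1.51 + 0.8055 = 2.316 μm/a
Ordering by μm/a: zinc (2.59) > copper (2.32)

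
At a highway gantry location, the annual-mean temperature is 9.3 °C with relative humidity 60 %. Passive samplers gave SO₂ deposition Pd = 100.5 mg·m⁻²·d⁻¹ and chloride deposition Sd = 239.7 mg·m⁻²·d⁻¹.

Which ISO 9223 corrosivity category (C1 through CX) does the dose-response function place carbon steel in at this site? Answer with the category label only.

carbon steel: temperature factor f = +0.150·(-0.7) = -0.1050
  sulphur-dioxide contribution → 58.16 μm/a
  chloride contribution → 32.02 μm/a
  ⇒ r_corr(carbon steel) = 90.19 μm/a
90.2 μm/a falls in (80, 200] for carbon steel → category C5

C5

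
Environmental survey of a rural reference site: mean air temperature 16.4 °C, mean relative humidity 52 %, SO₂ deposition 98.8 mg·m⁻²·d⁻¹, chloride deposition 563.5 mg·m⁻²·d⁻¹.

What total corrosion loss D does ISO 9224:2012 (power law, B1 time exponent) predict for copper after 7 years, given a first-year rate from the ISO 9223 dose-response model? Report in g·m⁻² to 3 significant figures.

D(7) = 34.4 g·m⁻²

copper: f(T) = -0.080·(T−10) [T>10 °C] = -0.5120
  SO₂ term: 0.0053·98.8^0.26·exp(0.059·52-0.5120) = 0.2254
  Sd branch = 0.01025·Sd^0.27·e^(0.036·RH+0.049·T) = 0.8231 μm/a
  sum: 0.2254 + 0.8231 → r_corr = 1.049 μm/a
ISO 9224: D(t) = r_corr · t^b with b = 0.667 (copper, B1)
  D(7) = 1.049 × 7^0.667 = 1.049 × 3.662 = 3.839 μm
  Mass loss = 3.839 μm × 8.96 g/cm³ = 34.4 g·m⁻²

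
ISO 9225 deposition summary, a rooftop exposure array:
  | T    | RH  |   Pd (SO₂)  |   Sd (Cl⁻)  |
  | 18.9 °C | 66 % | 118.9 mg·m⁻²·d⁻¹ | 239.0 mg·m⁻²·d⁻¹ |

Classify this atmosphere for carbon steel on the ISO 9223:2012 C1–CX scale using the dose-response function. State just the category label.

C5

carbon steel: T>10 °C ⇒ hinge -0.054·(18.9−10) = -0.4806
  Pd branch = 1.77·Pd^0.52·e^(0.02·RH+f) = 49.16 μm/a
  Cl⁻ term: 0.102·239.0^0.62·exp(0.033·66+0.04·18.9) = 57.2
  r_corr = 49.16 + 57.2 = 106.4 μm/a
106 μm/a falls in (80, 200] for carbon steel → category C5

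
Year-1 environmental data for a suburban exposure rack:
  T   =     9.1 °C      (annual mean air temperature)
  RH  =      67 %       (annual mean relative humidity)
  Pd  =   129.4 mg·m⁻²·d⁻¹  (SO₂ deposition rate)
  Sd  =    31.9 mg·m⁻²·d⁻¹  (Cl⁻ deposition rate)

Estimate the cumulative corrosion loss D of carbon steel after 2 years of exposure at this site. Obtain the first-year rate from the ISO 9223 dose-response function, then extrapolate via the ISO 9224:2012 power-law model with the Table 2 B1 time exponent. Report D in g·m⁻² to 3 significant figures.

carbon steel: T≤10 °C ⇒ hinge +0.150·(9.1−10) = -0.1350
  sulphur-dioxide contribution → 74.05 μm/a
  chloride contribution → 11.46 μm/a
  total first-year rate 85.51 μm/a
ISO 9224: D(t) = r_corr · t^b with b = 0.523 (carbon steel, B1)
  D(2) = 85.51 × 2^0.523 = 85.51 × 1.437 = 122.9 μm
  Mass loss = 122.9 μm × 7.85 g/cm³ = 964.5 g·m⁻²

D(2) = 965 g·m⁻²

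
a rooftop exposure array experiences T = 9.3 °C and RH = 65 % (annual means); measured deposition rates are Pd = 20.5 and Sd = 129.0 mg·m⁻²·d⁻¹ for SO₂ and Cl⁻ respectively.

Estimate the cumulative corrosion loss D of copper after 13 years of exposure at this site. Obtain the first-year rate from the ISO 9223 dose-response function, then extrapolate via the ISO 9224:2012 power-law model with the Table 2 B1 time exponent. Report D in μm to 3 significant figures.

copper: f(T) = +0.126·(T−10) [T≤10 °C] = -0.0882
  sulphur-dioxide contribution → 0.4927 μm/a
  chloride contribution → 0.6234 μm/a
  ⇒ r_corr(copper) = 1.116 μm/a
Power-law: D(13) = r_corr · 13^0.667
  D(13) = 1.116 × 13^0.667 = 1.116 × 5.534 = 6.176 μm

D(13) = 6.18 μm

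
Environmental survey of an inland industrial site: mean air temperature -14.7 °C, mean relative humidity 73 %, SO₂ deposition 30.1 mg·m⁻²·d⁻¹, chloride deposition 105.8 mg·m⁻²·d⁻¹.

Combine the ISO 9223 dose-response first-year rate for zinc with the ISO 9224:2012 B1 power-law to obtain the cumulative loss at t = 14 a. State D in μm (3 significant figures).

zinc: T≤10 °C ⇒ hinge +0.038·(-14.7−10) = -0.9386
  SO₂ term: 0.0129·30.1^0.44·exp(0.046·73-0.9386) = 0.6485
  Sd branch = 0.0175·Sd^0.57·e^(0.008·RH+0.085·T) = 0.1282 μm/a
  sum: 0.6485 + 0.1282 → r_corr = 0.7767 μm/a
ISO 9224: D(t) = r_corr · t^b with b = 0.813 (zinc, B1)
  D(14) = 0.7767 × 14^0.813 = 0.7767 × 8.547 = 6.638 μm

D(14) = 6.64 μm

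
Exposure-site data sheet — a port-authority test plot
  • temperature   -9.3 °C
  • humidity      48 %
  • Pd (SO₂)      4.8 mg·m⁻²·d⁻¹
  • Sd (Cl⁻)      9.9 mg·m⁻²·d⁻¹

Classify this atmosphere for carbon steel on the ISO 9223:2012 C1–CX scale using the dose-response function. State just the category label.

C2

carbon steel: temperature factor f = +0.150·(-19.3) = -2.8950
  SO₂ term: 1.77·4.8^0.52·exp(0.02·48-2.8950) = 0.5779
  Sd branch = 0.102·Sd^0.62·e^(0.033·RH+0.04·T) = 1.42 μm/a
  sum: 0.5779 + 1.42 → r_corr = 1.998 μm/a
2 μm/a falls in (1.3, 25] for carbon steel → category C2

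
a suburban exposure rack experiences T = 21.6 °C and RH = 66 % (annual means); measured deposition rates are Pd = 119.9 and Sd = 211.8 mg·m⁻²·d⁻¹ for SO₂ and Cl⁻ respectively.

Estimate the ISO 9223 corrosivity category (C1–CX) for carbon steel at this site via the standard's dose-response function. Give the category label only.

carbon steel: temperature factor f = -0.054·(11.6) = -0.6264
  SO₂ term: 1.77·119.9^0.52·exp(0.02·66-0.6264) = 42.68
  Cl⁻ term: 0.102·211.8^0.62·exp(0.033·66+0.04·21.6) = 59.13
  sum: 42.68 + 59.13 → r_corr = 101.8 μm/a
102 μm/a falls in (80, 200] for carbon steel → category C5

C5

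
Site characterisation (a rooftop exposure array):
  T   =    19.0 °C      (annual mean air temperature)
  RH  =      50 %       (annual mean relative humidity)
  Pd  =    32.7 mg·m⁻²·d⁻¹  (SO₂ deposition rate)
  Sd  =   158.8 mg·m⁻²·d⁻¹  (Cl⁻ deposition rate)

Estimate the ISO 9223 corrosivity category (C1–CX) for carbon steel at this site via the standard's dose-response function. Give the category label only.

C3

carbon steel: temperature factor f = -0.054·(9.0) = -0.4860
  SO₂ term: 1.77·32.7^0.52·exp(0.02·50-0.4860) = 18.15
  Sd branch = 0.102·Sd^0.62·e^(0.033·RH+0.04·T) = 26.29 μm/a
  r_corr = 18.15 + 26.29 = 44.43 μm/a
ISO 9223 Table 2 (carbon steel): 25 < 44.4 ≤ 50 μm/a ⇒ C3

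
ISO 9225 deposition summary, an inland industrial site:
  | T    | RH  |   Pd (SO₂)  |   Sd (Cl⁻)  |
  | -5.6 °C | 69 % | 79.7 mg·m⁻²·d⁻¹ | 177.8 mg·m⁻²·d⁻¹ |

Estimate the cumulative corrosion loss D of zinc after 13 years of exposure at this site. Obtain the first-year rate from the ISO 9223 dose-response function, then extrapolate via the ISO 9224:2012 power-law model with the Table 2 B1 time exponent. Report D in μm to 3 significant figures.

D(13) = 12.3 μm

zinc: T≤10 °C ⇒ hinge +0.038·(-5.6−10) = -0.5928
  SO₂ term: 0.0129·79.7^0.44·exp(0.046·69-0.5928) = 1.17
  Sd branch = 0.0175·Sd^0.57·e^(0.008·RH+0.085·T) = 0.3618 μm/a
  r_corr = 1.17 + 0.3618 = 1.532 μm/a
Power-law: D(13) = r_corr · 13^0.813
  D(13) = 1.532 × 13^0.813 = 1.532 × 8.047 = 12.33 μm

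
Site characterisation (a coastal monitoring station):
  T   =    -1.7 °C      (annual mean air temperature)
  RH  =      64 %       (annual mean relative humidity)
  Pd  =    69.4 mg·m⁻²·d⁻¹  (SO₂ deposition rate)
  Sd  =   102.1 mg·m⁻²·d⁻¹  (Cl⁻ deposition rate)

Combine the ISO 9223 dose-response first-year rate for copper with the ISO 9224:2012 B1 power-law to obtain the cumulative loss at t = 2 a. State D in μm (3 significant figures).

D(2) = 0.776 μm

copper: temperature factor f = +0.126·(-11.7) = -1.4742
  Pd branch = 0.0053·Pd^0.26·e^(0.059·RH+f) = 0.1595 μm/a
  Cl⁻ term: 0.01025·102.1^0.27·exp(0.036·64+0.049·-1.7) = 0.3293
  r_corr = 0.1595 + 0.3293 = 0.4888 μm/a
Power-law: D(2) = r_corr · 2^0.667
  D(2) = 0.4888 × 2^0.667 = 0.4888 × 1.588 = 0.7761 μm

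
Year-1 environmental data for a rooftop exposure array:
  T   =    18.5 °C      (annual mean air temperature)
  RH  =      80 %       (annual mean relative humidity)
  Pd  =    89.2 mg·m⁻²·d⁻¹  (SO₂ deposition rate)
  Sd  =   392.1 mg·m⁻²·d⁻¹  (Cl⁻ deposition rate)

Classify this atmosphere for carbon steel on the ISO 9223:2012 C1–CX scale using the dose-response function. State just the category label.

C5

carbon steel: f(T) = -0.054·(T−10) [T>10 °C] = -0.4590
  Pd branch = 1.77·Pd^0.52·e^(0.02·RH+f) = 57.24 μm/a
  Cl⁻ term: 0.102·392.1^0.62·exp(0.033·80+0.04·18.5) = 121.5
  r_corr = 57.24 + 121.5 = 178.7 μm/a
ISO 9223 Table 2 (carbon steel): 80 < 179 ≤ 200 μm/a ⇒ C5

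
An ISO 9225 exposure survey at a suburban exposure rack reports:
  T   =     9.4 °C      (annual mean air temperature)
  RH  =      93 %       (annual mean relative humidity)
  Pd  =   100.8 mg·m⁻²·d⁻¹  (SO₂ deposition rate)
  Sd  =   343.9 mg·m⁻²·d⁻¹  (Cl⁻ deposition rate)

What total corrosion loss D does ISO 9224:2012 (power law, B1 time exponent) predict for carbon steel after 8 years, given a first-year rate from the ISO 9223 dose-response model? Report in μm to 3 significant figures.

carbon steel: f(T) = +0.150·(T−10) [T≤10 °C] = -0.0900
  sulphur-dioxide contribution → 114.4 μm/a
  chloride contribution → 119.5 μm/a
  ⇒ r_corr(carbon steel) = 233.9 μm/a
ISO 9224: D(t) = r_corr · t^b with b = 0.523 (carbon steel, B1)
  D(8) = 233.9 × 8^0.523 = 233.9 × 2.967 = 694 μm

D(8) = 694 μm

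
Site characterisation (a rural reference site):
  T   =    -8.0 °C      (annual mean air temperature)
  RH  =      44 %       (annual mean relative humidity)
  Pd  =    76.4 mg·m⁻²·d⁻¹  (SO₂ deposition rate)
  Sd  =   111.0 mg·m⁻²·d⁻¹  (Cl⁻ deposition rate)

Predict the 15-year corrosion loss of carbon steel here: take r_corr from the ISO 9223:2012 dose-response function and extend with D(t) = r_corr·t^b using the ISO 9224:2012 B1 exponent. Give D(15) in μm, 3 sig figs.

D(15) = 35.4 μm

carbon steel: T≤10 °C ⇒ hinge +0.150·(-8.0−10) = -2.7000
  Pd branch = 1.77·Pd^0.52·e^(0.02·RH+f) = 2.734 μm/a
  Sd branch = 0.102·Sd^0.62·e^(0.033·RH+0.04·T) = 5.866 μm/a
  r_corr = 2.734 + 5.866 = 8.6 μm/a
Long-term exponent b (ISO 9224 Table 2, B1) = 0.523
  D(15) = 8.6 × 15^0.523 = 8.6 × 4.122 = 35.45 μm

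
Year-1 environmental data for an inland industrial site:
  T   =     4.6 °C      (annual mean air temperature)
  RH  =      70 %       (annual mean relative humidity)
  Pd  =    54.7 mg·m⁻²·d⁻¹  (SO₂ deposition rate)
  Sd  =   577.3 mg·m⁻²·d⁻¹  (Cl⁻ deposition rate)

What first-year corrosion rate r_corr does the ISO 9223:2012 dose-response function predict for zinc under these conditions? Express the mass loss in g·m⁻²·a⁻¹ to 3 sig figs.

zinc: f(T) = +0.038·(T−10) [T≤10 °C] = -0.2052
  sulphur-dioxide contribution → 1.53 μm/a
  chloride contribution → 1.698 μm/a
  ⇒ r_corr(zinc) = 3.228 μm/a
Convert to mass loss: 3.228 μm/a × 7.14 g/cm³ = 23.05 g·m⁻²·a⁻¹

r_corr = 23.0 g·m⁻²·a⁻¹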